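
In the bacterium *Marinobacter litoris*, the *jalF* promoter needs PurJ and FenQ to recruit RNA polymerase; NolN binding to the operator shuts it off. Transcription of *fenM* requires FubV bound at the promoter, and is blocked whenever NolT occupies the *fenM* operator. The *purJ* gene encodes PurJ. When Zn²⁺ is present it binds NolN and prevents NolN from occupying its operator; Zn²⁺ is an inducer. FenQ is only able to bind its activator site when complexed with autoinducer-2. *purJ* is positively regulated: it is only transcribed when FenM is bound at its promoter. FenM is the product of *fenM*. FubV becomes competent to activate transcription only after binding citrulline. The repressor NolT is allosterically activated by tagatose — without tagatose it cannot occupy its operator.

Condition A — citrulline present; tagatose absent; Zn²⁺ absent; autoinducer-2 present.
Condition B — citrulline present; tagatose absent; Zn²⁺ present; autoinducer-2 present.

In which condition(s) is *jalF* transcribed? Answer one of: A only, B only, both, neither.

Condition A:
Citrulline is present, so FubV is active.
Tagatose is absent, so NolT is inactive.
No repressor is bound and FubV is active, so *fenM* is transcribed.
So FenM is produced and active.
No repressor is bound and FenM is active, so *purJ* is transcribed.
So PurJ is produced and active.
Zn²⁺ is absent, so NolN is active.
Autoinducer-2 is present, so FenQ is active.
With repressor NolN bound, *jalF* is not transcribed.
→ *jalF* is OFF in A.
Condition B:
Citrulline is present, so FubV is active.
Tagatose is absent, so NolT is inactive.
No repressor is bound and FubV is active, so *fenM* is transcribed.
So FenM is produced and active.
No repressor is bound and FenM is active, so *purJ* is transcribed.
So PurJ is produced and active.
Zn²⁺ is present, so NolN is inactive.
Autoinducer-2 is present, so FenQ is active.
No repressor is bound and PurJ and FenQ are active, so *jalF* is transcribed.
→ *jalF* is ON in B.

B only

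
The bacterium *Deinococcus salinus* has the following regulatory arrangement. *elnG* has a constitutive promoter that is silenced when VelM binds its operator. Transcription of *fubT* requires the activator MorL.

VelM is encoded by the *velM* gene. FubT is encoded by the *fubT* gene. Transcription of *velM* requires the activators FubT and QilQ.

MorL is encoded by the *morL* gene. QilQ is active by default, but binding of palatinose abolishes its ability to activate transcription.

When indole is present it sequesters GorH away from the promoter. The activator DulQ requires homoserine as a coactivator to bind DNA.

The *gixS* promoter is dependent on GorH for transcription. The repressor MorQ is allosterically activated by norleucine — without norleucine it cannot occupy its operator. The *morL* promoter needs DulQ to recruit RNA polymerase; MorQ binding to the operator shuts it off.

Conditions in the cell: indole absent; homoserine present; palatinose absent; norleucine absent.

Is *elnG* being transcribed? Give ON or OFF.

Norleucine is absent, so MorQ is inactive.
Homoserine is present, so DulQ is active.
No repressor is bound and DulQ is active, so *morL* is transcribed.
So MorL is produced and active.
No repressor is bound and MorL is active, so *fubT* is transcribed.
So FubT is produced and active.
Palatinose is absent, so QilQ is active.
No repressor is bound and FubT and QilQ are active, so *velM* is transcribed.
So VelM is produced and active.
With repressor VelM bound, *elnG* is not transcribed.

OFF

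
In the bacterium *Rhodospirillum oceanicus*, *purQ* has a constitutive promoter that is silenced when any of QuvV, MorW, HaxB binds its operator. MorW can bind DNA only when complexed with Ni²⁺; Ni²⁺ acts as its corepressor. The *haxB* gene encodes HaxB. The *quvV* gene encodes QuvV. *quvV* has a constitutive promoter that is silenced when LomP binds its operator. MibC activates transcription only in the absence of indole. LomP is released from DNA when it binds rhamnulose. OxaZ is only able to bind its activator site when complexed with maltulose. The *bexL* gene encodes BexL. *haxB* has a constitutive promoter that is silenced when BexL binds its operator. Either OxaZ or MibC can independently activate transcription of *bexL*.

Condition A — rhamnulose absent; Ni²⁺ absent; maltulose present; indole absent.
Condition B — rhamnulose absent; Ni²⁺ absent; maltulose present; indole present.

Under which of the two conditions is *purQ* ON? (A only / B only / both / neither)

both

Condition A:
Rhamnulose is absent, so LomP is active.
With repressor LomP bound, *quvV* is not transcribed.
So QuvV is not produced.
Ni²⁺ is absent, so MorW is inactive.
Maltulose is present, so OxaZ is active.
Indole is absent, so MibC is active.
Activator OxaZ is present, so *bexL* is transcribed.
So BexL is produced and active.
With repressor BexL bound, *haxB* is not transcribed.
So HaxB is not produced.
With no repressor bound, *purQ* is transcribed.
→ *purQ* is ON in A.
Condition B:
Rhamnulose is absent, so LomP is active.
With repressor LomP bound, *quvV* is not transcribed.
So QuvV is not produced.
Ni²⁺ is absent, so MorW is inactive.
Maltulose is present, so OxaZ is active.
Indole is present, so MibC is inactive.
Activator OxaZ is present, so *bexL* is transcribed.
So BexL is produced and active.
With repressor BexL bound, *haxB* is not transcribed.
So HaxB is not produced.
With no repressor bound, *purQ* is transcribed.
→ *purQ* is ON in B.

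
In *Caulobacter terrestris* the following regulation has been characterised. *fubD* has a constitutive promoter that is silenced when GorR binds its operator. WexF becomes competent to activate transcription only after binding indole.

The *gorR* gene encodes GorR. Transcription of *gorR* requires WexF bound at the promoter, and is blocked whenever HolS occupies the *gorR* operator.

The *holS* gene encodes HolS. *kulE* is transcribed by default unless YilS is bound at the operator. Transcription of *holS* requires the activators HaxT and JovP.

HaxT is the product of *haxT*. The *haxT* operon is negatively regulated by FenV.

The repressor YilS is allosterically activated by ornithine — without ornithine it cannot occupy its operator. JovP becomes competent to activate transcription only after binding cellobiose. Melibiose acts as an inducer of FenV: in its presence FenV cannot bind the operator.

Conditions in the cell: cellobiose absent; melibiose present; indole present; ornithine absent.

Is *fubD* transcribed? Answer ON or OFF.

OFF

Melibiose is present, so FenV is inactive.
With no repressor bound, *haxT* is transcribed.
So HaxT is produced and active.
Cellobiose is absent, so JovP is inactive.
Required activator JovP is absent, so *holS* is not transcribed.
So HolS is not produced.
Indole is present, so WexF is active.
No repressor is bound and WexF is active, so *gorR* is transcribed.
So GorR is produced and active.
With repressor GorR bound, *fubD* is not transcribed.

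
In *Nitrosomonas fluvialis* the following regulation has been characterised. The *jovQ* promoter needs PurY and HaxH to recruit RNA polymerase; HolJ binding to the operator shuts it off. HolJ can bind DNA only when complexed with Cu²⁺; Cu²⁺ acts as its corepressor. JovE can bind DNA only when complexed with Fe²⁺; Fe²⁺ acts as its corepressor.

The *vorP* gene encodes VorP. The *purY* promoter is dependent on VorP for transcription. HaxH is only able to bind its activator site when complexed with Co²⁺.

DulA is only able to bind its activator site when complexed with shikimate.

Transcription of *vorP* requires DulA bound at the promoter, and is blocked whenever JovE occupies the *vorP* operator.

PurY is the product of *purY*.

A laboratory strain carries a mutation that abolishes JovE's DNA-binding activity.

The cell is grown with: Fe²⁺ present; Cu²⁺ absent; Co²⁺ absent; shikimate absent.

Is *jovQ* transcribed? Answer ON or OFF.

OFF

Shikimate is absent, so DulA is inactive.
JovE is non-functional in this strain, so it has no effect.
Required activator DulA is absent, so *vorP* is not transcribed.
So VorP is not produced.
Required activator VorP is absent, so *purY* is not transcribed.
So PurY is not produced.
Cu²⁺ is absent, so HolJ is inactive.
Co²⁺ is absent, so HaxH is inactive.
Required activator PurY is absent, so *jovQ* is not transcribed.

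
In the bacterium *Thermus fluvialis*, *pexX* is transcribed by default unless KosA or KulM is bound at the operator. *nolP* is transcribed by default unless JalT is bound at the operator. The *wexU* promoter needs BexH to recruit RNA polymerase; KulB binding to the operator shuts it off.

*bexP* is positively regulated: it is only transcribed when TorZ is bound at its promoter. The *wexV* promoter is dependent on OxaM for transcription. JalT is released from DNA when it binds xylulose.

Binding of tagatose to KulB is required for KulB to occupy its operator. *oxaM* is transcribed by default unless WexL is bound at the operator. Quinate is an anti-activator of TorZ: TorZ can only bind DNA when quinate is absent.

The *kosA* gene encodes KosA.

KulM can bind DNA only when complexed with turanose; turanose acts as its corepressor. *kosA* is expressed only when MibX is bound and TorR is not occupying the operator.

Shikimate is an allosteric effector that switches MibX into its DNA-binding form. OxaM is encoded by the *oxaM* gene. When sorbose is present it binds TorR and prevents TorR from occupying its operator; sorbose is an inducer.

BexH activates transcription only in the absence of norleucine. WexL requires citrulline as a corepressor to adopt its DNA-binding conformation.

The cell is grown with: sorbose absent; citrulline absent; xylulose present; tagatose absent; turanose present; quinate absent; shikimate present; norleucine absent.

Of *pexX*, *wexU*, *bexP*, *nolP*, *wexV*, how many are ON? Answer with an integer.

Sorbose is absent, so TorR is active.
Shikimate is present, so MibX is active.
With repressor TorR bound, *kosA* is not transcribed.
So KosA is not produced.
Turanose is present, so KulM is active.
With repressor KulM bound, *pexX* is not transcribed.
→ *pexX* is OFF.
Tagatose is absent, so KulB is inactive.
Norleucine is absent, so BexH is active.
No repressor is bound and BexH is active, so *wexU* is transcribed.
→ *wexU* is ON.
Quinate is absent, so TorZ is active.
No repressor is bound and TorZ is active, so *bexP* is transcribed.
→ *bexP* is ON.
Xylulose is present, so JalT is inactive.
With no repressor bound, *nolP* is transcribed.
→ *nolP* is ON.
Citrulline is absent, so WexL is inactive.
With no repressor bound, *oxaM* is transcribed.
So OxaM is produced and active.
No repressor is bound and OxaM is active, so *wexV* is transcribed.
→ *wexV* is ON.
4 of the 5 genes are transcribed.

4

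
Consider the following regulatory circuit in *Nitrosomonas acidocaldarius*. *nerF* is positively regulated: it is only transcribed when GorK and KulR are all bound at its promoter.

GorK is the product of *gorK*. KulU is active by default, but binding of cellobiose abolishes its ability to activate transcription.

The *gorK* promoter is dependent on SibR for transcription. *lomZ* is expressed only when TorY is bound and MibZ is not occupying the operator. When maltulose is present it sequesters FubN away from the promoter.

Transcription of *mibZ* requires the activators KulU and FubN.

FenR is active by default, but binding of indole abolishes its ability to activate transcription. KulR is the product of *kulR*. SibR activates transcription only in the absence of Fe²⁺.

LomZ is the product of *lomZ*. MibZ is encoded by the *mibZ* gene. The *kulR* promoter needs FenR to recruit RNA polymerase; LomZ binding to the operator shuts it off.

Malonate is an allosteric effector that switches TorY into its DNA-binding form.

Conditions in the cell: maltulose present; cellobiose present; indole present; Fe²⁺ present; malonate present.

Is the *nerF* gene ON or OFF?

OFF

Fe²⁺ is present, so SibR is inactive.
Required activator SibR is absent, so *gorK* is not transcribed.
So GorK is not produced.
Malonate is present, so TorY is active.
Cellobiose is present, so KulU is inactive.
Maltulose is present, so FubN is inactive.
Required activator KulU is absent, so *mibZ* is not transcribed.
So MibZ is not produced.
No repressor is bound and TorY is active, so *lomZ* is transcribed.
So LomZ is produced and active.
Indole is present, so FenR is inactive.
With repressor LomZ bound, *kulR* is not transcribed.
So KulR is not produced.
Required activator GorK is absent, so *nerF* is not transcribed.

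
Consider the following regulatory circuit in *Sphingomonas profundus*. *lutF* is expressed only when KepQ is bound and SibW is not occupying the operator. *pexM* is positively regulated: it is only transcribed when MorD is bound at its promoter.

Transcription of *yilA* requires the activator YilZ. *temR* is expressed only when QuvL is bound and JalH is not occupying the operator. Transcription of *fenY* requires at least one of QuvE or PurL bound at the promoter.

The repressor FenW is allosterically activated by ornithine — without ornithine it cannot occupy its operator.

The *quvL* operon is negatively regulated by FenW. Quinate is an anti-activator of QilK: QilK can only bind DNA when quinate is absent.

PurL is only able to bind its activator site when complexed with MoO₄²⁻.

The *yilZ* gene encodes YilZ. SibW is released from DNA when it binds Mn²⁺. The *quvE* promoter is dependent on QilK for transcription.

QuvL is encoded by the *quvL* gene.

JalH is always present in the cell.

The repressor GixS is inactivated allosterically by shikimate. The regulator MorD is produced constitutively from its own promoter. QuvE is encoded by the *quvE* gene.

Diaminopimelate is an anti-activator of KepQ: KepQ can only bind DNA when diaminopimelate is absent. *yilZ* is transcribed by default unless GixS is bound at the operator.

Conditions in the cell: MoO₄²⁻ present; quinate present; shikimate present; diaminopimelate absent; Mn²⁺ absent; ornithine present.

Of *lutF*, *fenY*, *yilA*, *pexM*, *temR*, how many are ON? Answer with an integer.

3

Mn²⁺ is absent, so SibW is active.
Diaminopimelate is absent, so KepQ is active.
With repressor SibW bound, *lutF* is not transcribed.
→ *lutF* is OFF.
Quinate is present, so QilK is inactive.
Required activator QilK is absent, so *quvE* is not transcribed.
So QuvE is not produced.
MoO₄²⁻ is present, so PurL is active.
Activator PurL is present, so *fenY* is transcribed.
→ *fenY* is ON.
Shikimate is present, so GixS is inactive.
With no repressor bound, *yilZ* is transcribed.
So YilZ is produced and active.
No repressor is bound and YilZ is active, so *yilA* is transcribed.
→ *yilA* is ON.
MorD is produced constitutively and is active.
No repressor is bound and MorD is active, so *pexM* is transcribed.
→ *pexM* is ON.
Ornithine is present, so FenW is active.
With repressor FenW bound, *quvL* is not transcribed.
So QuvL is not produced.
JalH is produced constitutively and is active.
With repressor JalH bound, *temR* is not transcribed.
→ *temR* is OFF.
3 of the 5 genes are transcribed.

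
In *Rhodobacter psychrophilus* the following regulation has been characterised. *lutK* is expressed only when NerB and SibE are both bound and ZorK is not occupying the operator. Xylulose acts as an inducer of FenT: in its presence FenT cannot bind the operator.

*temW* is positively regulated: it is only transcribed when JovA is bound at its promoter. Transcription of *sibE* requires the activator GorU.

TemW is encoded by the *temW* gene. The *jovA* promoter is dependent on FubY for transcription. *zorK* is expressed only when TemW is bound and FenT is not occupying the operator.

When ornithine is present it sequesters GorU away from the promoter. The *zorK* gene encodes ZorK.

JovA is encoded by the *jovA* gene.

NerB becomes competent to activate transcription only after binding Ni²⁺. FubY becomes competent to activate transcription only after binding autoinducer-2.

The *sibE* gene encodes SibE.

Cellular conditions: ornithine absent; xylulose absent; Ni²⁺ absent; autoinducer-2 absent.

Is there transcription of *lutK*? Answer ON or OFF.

Ni²⁺ is absent, so NerB is inactive.
Xylulose is absent, so FenT is active.
Autoinducer-2 is absent, so FubY is inactive.
Required activator FubY is absent, so *jovA* is not transcribed.
So JovA is not produced.
Required activator JovA is absent, so *temW* is not transcribed.
So TemW is not produced.
With repressor FenT bound, *zorK* is not transcribed.
So ZorK is not produced.
Ornithine is absent, so GorU is active.
No repressor is bound and GorU is active, so *sibE* is transcribed.
So SibE is produced and active.
Required activator NerB is absent, so *lutK* is not transcribed.

OFF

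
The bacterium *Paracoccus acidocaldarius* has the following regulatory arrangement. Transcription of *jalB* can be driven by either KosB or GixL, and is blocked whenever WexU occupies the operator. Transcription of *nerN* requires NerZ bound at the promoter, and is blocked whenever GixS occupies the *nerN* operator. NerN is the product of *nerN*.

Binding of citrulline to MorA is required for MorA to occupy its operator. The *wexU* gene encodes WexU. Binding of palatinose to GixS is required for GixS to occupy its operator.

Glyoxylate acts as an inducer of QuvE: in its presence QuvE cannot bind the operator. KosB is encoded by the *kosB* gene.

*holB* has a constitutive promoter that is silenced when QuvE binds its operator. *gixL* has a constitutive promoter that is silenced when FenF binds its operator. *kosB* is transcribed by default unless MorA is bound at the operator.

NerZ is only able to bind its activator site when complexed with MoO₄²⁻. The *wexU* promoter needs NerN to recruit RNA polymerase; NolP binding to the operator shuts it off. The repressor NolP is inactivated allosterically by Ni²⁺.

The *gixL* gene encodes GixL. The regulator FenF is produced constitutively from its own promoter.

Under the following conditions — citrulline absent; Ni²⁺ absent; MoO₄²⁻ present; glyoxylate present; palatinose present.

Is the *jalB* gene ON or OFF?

ON

Citrulline is absent, so MorA is inactive.
With no repressor bound, *kosB* is transcribed.
So KosB is produced and active.
FenF is produced constitutively and is active.
With repressor FenF bound, *gixL* is not transcribed.
So GixL is not produced.
MoO₄²⁻ is present, so NerZ is active.
Palatinose is present, so GixS is active.
With repressor GixS bound, *nerN* is not transcribed.
So NerN is not produced.
Ni²⁺ is absent, so NolP is active.
With repressor NolP bound, *wexU* is not transcribed.
So WexU is not produced.
Activator KosB is present, so *jalB* is transcribed.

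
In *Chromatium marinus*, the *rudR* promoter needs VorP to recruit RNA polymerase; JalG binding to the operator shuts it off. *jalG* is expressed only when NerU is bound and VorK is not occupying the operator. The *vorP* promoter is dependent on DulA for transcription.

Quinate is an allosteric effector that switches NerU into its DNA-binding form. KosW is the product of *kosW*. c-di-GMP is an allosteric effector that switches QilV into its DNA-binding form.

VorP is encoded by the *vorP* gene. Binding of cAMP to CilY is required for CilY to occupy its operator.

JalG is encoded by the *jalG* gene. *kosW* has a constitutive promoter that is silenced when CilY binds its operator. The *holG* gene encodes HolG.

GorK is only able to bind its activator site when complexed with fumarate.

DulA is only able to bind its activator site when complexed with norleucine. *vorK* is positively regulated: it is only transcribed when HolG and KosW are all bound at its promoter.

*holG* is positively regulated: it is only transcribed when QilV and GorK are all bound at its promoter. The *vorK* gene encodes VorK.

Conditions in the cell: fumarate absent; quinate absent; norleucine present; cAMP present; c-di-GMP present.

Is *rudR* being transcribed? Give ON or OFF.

ON

c-di-GMP is present, so QilV is active.
Fumarate is absent, so GorK is inactive.
Required activator GorK is absent, so *holG* is not transcribed.
So HolG is not produced.
cAMP is present, so CilY is active.
With repressor CilY bound, *kosW* is not transcribed.
So KosW is not produced.
Required activator HolG is absent, so *vorK* is not transcribed.
So VorK is not produced.
Quinate is absent, so NerU is inactive.
Required activator NerU is absent, so *jalG* is not transcribed.
So JalG is not produced.
Norleucine is present, so DulA is active.
No repressor is bound and DulA is active, so *vorP* is transcribed.
So VorP is produced and active.
No repressor is bound and VorP is active, so *rudR* is transcribed.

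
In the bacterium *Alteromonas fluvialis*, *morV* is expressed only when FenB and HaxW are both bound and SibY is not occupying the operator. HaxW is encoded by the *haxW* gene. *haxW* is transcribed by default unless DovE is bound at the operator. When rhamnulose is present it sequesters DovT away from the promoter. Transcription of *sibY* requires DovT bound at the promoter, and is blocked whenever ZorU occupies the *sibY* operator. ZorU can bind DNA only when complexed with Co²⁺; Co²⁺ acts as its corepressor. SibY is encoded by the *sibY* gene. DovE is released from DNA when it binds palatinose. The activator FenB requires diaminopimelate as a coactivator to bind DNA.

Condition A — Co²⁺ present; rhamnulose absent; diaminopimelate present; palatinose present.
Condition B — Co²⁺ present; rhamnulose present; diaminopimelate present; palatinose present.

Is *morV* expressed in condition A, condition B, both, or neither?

both

Condition A:
Co²⁺ is present, so ZorU is active.
Rhamnulose is absent, so DovT is active.
With repressor ZorU bound, *sibY* is not transcribed.
So SibY is not produced.
Diaminopimelate is present, so FenB is active.
Palatinose is present, so DovE is inactive.
With no repressor bound, *haxW* is transcribed.
So HaxW is produced and active.
No repressor is bound and FenB and HaxW are active, so *morV* is transcribed.
→ *morV* is ON in A.
Condition B:
Co²⁺ is present, so ZorU is active.
Rhamnulose is present, so DovT is inactive.
With repressor ZorU bound, *sibY* is not transcribed.
So SibY is not produced.
Diaminopimelate is present, so FenB is active.
Palatinose is present, so DovE is inactive.
With no repressor bound, *haxW* is transcribed.
So HaxW is produced and active.
No repressor is bound and FenB and HaxW are active, so *morV* is transcribed.
→ *morV* is ON in B.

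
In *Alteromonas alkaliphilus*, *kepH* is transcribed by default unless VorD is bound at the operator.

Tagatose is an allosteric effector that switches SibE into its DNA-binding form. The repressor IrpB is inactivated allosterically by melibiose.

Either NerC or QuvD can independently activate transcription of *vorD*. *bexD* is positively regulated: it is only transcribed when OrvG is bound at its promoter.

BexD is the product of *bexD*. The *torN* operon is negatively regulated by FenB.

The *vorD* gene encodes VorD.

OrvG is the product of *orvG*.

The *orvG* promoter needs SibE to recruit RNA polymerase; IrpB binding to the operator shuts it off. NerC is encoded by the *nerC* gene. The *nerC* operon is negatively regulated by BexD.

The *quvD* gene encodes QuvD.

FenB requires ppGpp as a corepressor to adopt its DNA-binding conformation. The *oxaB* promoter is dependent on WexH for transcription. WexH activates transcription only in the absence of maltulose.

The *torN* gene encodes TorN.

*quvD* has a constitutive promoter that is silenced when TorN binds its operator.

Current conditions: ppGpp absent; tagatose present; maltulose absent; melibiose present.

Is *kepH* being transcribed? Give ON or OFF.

ON

Tagatose is present, so SibE is active.
Melibiose is present, so IrpB is inactive.
No repressor is bound and SibE is active, so *orvG* is transcribed.
So OrvG is produced and active.
No repressor is bound and OrvG is active, so *bexD* is transcribed.
So BexD is produced and active.
With repressor BexD bound, *nerC* is not transcribed.
So NerC is not produced.
ppGpp is absent, so FenB is inactive.
With no repressor bound, *torN* is transcribed.
So TorN is produced and active.
With repressor TorN bound, *quvD* is not transcribed.
So QuvD is not produced.
No activator is available at the *vorD* promoter, so *vorD* is not transcribed.
So VorD is not produced.
With no repressor bound, *kepH* is transcribed.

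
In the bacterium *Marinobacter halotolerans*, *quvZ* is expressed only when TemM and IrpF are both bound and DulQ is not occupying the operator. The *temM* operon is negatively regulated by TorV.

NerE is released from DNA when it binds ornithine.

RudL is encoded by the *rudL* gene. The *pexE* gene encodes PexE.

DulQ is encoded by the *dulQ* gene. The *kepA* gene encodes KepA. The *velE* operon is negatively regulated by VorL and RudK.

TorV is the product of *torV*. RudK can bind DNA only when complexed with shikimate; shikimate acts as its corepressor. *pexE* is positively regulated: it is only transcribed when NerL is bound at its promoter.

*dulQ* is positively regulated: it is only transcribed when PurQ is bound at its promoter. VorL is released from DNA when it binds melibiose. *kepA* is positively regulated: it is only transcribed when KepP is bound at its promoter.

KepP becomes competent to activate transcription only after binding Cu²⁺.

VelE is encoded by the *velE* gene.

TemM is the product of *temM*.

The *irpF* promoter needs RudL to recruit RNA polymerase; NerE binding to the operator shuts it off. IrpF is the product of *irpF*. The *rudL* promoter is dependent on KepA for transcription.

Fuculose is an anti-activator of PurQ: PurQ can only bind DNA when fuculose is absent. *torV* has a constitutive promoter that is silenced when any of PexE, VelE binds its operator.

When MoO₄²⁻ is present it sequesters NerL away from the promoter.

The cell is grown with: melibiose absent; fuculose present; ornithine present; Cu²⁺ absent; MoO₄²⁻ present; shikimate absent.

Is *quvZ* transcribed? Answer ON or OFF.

MoO₄²⁻ is present, so NerL is inactive.
Required activator NerL is absent, so *pexE* is not transcribed.
So PexE is not produced.
Melibiose is absent, so VorL is active.
Shikimate is absent, so RudK is inactive.
With repressor VorL bound, *velE* is not transcribed.
So VelE is not produced.
With no repressor bound, *torV* is transcribed.
So TorV is produced and active.
With repressor TorV bound, *temM* is not transcribed.
So TemM is not produced.
Cu²⁺ is absent, so KepP is inactive.
Required activator KepP is absent, so *kepA* is not transcribed.
So KepA is not produced.
Required activator KepA is absent, so *rudL* is not transcribed.
So RudL is not produced.
Ornithine is present, so NerE is inactive.
Required activator RudL is absent, so *irpF* is not transcribed.
So IrpF is not produced.
Fuculose is present, so PurQ is inactive.
Required activator PurQ is absent, so *dulQ* is not transcribed.
So DulQ is not produced.
Required activator TemM is absent, so *quvZ* is not transcribed.

OFF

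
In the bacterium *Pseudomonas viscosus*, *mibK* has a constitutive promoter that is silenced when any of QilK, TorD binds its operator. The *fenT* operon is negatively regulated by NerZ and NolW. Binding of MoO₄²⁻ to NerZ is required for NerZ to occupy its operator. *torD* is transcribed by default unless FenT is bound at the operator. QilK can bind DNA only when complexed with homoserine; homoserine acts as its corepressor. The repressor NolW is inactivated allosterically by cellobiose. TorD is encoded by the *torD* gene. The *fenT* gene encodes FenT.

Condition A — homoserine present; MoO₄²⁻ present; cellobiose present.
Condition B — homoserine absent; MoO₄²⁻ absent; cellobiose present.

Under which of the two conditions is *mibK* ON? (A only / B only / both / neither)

B only

Condition A:
Homoserine is present, so QilK is active.
MoO₄²⁻ is present, so NerZ is active.
Cellobiose is present, so NolW is inactive.
With repressor NerZ bound, *fenT* is not transcribed.
So FenT is not produced.
With no repressor bound, *torD* is transcribed.
So TorD is produced and active.
With repressor QilK bound, *mibK* is not transcribed.
→ *mibK* is OFF in A.
Condition B:
Homoserine is absent, so QilK is inactive.
MoO₄²⁻ is absent, so NerZ is inactive.
Cellobiose is present, so NolW is inactive.
With no repressor bound, *fenT* is transcribed.
So FenT is produced and active.
With repressor FenT bound, *torD* is not transcribed.
So TorD is not produced.
With no repressor bound, *mibK* is transcribed.
→ *mibK* is ON in B.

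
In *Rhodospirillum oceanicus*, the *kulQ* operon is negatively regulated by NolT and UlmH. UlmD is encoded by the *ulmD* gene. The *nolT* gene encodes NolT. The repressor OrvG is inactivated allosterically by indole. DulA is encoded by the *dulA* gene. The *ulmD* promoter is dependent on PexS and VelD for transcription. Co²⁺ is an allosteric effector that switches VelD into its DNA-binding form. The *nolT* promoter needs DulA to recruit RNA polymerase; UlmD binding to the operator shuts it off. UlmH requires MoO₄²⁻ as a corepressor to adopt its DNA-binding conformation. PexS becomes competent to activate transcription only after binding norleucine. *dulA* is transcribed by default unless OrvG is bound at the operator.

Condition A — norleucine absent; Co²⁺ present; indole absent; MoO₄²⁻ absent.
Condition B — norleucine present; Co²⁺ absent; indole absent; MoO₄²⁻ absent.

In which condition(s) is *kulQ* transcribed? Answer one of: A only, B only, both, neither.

both

Condition A:
Norleucine is absent, so PexS is inactive.
Co²⁺ is present, so VelD is active.
Required activator PexS is absent, so *ulmD* is not transcribed.
So UlmD is not produced.
Indole is absent, so OrvG is active.
With repressor OrvG bound, *dulA* is not transcribed.
So DulA is not produced.
Required activator DulA is absent, so *nolT* is not transcribed.
So NolT is not produced.
MoO₄²⁻ is absent, so UlmH is inactive.
With no repressor bound, *kulQ* is transcribed.
→ *kulQ* is ON in A.
Condition B:
Norleucine is present, so PexS is active.
Co²⁺ is absent, so VelD is inactive.
Required activator VelD is absent, so *ulmD* is not transcribed.
So UlmD is not produced.
Indole is absent, so OrvG is active.
With repressor OrvG bound, *dulA* is not transcribed.
So DulA is not produced.
Required activator DulA is absent, so *nolT* is not transcribed.
So NolT is not produced.
MoO₄²⁻ is absent, so UlmH is inactive.
With no repressor bound, *kulQ* is transcribed.
→ *kulQ* is ON in B.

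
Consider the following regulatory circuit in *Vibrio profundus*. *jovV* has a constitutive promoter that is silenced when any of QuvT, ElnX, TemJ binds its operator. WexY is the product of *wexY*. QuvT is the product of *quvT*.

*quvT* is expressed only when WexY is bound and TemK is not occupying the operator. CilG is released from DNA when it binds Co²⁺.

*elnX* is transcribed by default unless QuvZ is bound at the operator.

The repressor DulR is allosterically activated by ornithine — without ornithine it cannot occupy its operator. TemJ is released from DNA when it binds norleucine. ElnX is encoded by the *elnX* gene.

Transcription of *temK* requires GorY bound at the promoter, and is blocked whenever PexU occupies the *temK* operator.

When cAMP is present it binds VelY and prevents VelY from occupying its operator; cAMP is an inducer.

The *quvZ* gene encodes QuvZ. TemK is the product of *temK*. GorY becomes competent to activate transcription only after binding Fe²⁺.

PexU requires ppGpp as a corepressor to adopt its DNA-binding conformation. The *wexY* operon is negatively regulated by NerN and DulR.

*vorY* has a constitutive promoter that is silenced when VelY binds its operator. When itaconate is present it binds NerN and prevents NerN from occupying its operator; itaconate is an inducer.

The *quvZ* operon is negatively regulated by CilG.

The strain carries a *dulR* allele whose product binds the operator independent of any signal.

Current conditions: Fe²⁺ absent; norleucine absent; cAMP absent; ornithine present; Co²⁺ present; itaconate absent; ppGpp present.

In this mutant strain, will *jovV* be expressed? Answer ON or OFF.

OFF

Fe²⁺ is absent, so GorY is inactive.
ppGpp is present, so PexU is active.
With repressor PexU bound, *temK* is not transcribed.
So TemK is not produced.
Itaconate is absent, so NerN is active.
DulR is constitutively active in this strain.
With repressor NerN bound, *wexY* is not transcribed.
So WexY is not produced.
Required activator WexY is absent, so *quvT* is not transcribed.
So QuvT is not produced.
Co²⁺ is present, so CilG is inactive.
With no repressor bound, *quvZ* is transcribed.
So QuvZ is produced and active.
With repressor QuvZ bound, *elnX* is not transcribed.
So ElnX is not produced.
Norleucine is absent, so TemJ is active.
With repressor TemJ bound, *jovV* is not transcribed.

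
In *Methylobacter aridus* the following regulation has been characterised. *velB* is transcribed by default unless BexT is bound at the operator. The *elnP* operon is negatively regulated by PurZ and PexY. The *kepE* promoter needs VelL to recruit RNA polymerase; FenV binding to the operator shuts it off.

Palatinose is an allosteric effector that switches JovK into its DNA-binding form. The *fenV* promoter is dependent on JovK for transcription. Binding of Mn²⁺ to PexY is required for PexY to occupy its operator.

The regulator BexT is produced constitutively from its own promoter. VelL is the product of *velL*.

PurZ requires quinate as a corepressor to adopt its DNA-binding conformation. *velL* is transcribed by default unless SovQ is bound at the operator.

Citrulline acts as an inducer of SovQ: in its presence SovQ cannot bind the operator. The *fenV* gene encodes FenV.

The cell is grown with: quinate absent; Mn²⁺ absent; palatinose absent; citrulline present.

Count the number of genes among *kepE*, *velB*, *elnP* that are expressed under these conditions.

2

Citrulline is present, so SovQ is inactive.
With no repressor bound, *velL* is transcribed.
So VelL is produced and active.
Palatinose is absent, so JovK is inactive.
Required activator JovK is absent, so *fenV* is not transcribed.
So FenV is not produced.
No repressor is bound and VelL is active, so *kepE* is transcribed.
→ *kepE* is ON.
BexT is produced constitutively and is active.
With repressor BexT bound, *velB* is not transcribed.
→ *velB* is OFF.
Quinate is absent, so PurZ is inactive.
Mn²⁺ is absent, so PexY is inactive.
With no repressor bound, *elnP* is transcribed.
→ *elnP* is ON.
2 of the 3 genes are transcribed.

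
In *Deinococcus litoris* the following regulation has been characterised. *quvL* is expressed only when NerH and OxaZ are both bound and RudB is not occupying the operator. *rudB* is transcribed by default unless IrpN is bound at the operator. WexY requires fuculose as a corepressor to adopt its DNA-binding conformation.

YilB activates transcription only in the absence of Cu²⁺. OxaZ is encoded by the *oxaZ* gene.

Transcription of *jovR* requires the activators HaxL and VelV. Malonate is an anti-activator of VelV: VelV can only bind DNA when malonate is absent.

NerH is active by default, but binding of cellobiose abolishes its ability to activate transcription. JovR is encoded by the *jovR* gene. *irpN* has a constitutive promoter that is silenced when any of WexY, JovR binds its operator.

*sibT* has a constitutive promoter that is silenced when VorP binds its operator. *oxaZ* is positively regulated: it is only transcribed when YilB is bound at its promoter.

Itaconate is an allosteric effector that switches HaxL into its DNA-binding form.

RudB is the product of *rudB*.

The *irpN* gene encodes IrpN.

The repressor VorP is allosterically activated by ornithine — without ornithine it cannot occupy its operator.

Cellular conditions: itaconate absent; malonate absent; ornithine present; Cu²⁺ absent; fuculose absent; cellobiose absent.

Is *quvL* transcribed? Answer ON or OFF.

Cellobiose is absent, so NerH is active.
Fuculose is absent, so WexY is inactive.
Itaconate is absent, so HaxL is inactive.
Malonate is absent, so VelV is active.
Required activator HaxL is absent, so *jovR* is not transcribed.
So JovR is not produced.
With no repressor bound, *irpN* is transcribed.
So IrpN is produced and active.
With repressor IrpN bound, *rudB* is not transcribed.
So RudB is not produced.
Cu²⁺ is absent, so YilB is active.
No repressor is bound and YilB is active, so *oxaZ* is transcribed.
So OxaZ is produced and active.
No repressor is bound and NerH and OxaZ are active, so *quvL* is transcribed.

ON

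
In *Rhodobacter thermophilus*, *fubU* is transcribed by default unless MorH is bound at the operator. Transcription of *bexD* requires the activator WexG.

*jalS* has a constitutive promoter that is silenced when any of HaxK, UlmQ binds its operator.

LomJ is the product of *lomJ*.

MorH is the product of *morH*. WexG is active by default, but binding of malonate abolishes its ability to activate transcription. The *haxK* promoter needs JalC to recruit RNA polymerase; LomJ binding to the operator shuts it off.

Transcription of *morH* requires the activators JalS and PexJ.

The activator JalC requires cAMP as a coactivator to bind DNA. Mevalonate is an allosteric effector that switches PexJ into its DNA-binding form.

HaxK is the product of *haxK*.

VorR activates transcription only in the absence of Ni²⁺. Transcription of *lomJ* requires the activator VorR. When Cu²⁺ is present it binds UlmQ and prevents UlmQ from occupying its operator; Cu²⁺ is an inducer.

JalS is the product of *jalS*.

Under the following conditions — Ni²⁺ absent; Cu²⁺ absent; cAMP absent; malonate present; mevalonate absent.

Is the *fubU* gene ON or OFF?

Ni²⁺ is absent, so VorR is active.
No repressor is bound and VorR is active, so *lomJ* is transcribed.
So LomJ is produced and active.
cAMP is absent, so JalC is inactive.
With repressor LomJ bound, *haxK* is not transcribed.
So HaxK is not produced.
Cu²⁺ is absent, so UlmQ is active.
With repressor UlmQ bound, *jalS* is not transcribed.
So JalS is not produced.
Mevalonate is absent, so PexJ is inactive.
Required activator JalS is absent, so *morH* is not transcribed.
So MorH is not produced.
With no repressor bound, *fubU* is transcribed.

ON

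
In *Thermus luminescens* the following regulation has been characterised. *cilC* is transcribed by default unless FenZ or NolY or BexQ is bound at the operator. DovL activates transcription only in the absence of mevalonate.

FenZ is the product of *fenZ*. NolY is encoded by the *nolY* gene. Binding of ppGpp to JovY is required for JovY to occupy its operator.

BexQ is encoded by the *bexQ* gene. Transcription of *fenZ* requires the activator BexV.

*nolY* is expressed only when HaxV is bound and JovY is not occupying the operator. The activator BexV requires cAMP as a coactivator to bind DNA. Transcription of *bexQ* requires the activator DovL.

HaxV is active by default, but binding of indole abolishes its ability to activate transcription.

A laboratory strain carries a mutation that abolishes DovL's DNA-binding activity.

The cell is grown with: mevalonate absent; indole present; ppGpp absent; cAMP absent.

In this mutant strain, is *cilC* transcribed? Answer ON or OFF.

cAMP is absent, so BexV is inactive.
Required activator BexV is absent, so *fenZ* is not transcribed.
So FenZ is not produced.
ppGpp is absent, so JovY is inactive.
Indole is present, so HaxV is inactive.
Required activator HaxV is absent, so *nolY* is not transcribed.
So NolY is not produced.
DovL is non-functional in this strain, so it has no effect.
Required activator DovL is absent, so *bexQ* is not transcribed.
So BexQ is not produced.
With no repressor bound, *cilC* is transcribed.

ON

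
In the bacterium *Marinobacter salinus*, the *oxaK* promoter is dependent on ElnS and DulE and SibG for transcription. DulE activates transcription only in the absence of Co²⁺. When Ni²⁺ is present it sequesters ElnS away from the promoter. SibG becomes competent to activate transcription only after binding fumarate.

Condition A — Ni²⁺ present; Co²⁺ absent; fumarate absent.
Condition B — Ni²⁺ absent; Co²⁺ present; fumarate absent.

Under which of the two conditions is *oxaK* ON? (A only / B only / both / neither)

neither

Condition A:
Ni²⁺ is present, so ElnS is inactive.
Co²⁺ is absent, so DulE is active.
Fumarate is absent, so SibG is inactive.
Required activator ElnS is absent, so *oxaK* is not transcribed.
→ *oxaK* is OFF in A.
Condition B:
Ni²⁺ is absent, so ElnS is active.
Co²⁺ is present, so DulE is inactive.
Fumarate is absent, so SibG is inactive.
Required activator DulE is absent, so *oxaK* is not transcribed.
→ *oxaK* is OFF in B.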